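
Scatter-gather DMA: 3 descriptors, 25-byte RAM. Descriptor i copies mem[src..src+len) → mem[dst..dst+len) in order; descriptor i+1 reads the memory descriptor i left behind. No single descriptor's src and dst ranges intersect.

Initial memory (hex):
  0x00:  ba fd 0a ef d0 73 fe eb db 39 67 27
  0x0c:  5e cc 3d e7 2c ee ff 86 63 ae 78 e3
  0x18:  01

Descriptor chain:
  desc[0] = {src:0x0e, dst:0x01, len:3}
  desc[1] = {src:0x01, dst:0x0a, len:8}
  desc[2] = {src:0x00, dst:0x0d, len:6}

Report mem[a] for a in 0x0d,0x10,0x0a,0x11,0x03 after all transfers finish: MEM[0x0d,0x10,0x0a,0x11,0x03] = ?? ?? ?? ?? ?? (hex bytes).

D0: mem[0x01..0x03] <- [3d e7 2c]
D1: mem[0x0a..0x11] <- [3d e7 2c d0 73 fe eb db]
D2: mem[0x0d..0x12] <- [ba 3d e7 2c d0 73]
query mem[0x0d]=0xba, mem[0x10]=0x2c, mem[0x0a]=0x3d, mem[0x11]=0xd0, mem[0x03]=0x2c

MEM[0x0d,0x10,0x0a,0x11,0x03] = ba 2c 3d d0 2c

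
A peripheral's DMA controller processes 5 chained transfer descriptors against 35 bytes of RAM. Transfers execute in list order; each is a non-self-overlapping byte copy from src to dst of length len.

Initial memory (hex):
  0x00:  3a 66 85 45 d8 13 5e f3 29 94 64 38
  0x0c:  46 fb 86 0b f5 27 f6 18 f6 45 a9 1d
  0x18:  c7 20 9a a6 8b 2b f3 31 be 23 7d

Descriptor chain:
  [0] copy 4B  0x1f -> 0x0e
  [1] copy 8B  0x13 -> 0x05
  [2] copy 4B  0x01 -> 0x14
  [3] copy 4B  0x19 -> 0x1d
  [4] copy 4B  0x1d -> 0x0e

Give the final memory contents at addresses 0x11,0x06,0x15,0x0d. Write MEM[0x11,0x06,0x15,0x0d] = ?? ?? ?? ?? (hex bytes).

  after D0: wrote 4B at 0x0e = 31be237d
  after D1: wrote 8B at 0x05 = 18f645a91dc7209a
  after D2: wrote 4B at 0x14 = 668545d8
  after D3: wrote 4B at 0x1d = 209aa68b
  after D4: wrote 4B at 0x0e = 209aa68b
query mem[0x11]=0x8b, mem[0x06]=0xf6, mem[0x15]=0x85, mem[0x0d]=0xfb

MEM[0x11,0x06,0x15,0x0d] = 8b f6 85 fb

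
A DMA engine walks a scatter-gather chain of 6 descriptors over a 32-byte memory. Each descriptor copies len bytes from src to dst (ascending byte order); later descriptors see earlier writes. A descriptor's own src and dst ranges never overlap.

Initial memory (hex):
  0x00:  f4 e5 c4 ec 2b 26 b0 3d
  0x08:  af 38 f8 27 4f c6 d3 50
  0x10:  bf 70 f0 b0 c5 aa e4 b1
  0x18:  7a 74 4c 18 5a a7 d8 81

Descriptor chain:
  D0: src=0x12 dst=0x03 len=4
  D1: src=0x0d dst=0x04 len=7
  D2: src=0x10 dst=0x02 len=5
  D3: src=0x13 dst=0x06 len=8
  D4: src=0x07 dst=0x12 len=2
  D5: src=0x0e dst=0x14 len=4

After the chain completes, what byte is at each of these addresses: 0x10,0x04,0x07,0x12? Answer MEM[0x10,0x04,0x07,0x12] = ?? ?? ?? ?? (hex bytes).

MEM[0x10,0x04,0x07,0x12] = bf f0 c5 c5

#0 dst[0x03+4] := {0xf0,0xb0,0xc5,0xaa}
#1 dst[0x04+7] := {0xc6,0xd3,0x50,0xbf,0x70,0xf0,0xb0}
#2 dst[0x02+5] := {0xbf,0x70,0xf0,0xb0,0xc5}
#3 dst[0x06+8] := {0xb0,0xc5,0xaa,0xe4,0xb1,0x7a,0x74,0x4c}
#4 dst[0x12+2] := {0xc5,0xaa}
#5 dst[0x14+4] := {0xd3,0x50,0xbf,0x70}
query mem[0x10]=0xbf, mem[0x04]=0xf0, mem[0x07]=0xc5, mem[0x12]=0xc5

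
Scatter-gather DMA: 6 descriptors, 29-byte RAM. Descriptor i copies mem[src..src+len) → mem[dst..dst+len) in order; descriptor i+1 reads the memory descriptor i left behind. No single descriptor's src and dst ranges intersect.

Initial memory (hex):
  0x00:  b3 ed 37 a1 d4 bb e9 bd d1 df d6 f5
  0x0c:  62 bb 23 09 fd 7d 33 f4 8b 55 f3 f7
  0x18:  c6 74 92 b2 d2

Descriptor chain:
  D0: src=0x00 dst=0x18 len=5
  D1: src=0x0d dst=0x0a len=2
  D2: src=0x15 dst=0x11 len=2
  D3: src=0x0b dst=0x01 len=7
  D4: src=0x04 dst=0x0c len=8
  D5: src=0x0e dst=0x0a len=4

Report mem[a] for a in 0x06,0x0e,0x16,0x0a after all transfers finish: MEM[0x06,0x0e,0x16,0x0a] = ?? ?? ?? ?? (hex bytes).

  after D0: wrote 5B at 0x18 = b3ed37a1d4
  after D1: wrote 2B at 0x0a = bb23
  after D2: wrote 2B at 0x11 = 55f3
  after D3: wrote 7B at 0x01 = 2362bb2309fd55
  after D4: wrote 8B at 0x0c = 2309fd55d1dfbb23
  after D5: wrote 4B at 0x0a = fd55d1df
query mem[0x06]=0xfd, mem[0x0e]=0xfd, mem[0x16]=0xf3, mem[0x0a]=0xfd

MEM[0x06,0x0e,0x16,0x0a] = fd fd f3 fd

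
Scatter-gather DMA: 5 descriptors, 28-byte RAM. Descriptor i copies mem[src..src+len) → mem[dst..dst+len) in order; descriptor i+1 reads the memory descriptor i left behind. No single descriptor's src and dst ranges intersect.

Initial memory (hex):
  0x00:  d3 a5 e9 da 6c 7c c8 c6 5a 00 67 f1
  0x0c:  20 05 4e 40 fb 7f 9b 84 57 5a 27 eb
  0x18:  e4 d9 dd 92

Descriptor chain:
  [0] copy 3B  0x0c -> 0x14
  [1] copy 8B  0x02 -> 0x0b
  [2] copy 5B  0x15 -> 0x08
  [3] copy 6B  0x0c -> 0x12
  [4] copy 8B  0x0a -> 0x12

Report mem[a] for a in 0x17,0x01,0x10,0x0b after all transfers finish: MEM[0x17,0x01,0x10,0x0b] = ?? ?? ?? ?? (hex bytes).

#0 dst[0x14+3] := {0x20,0x05,0x4e}
#1 dst[0x0b+8] := {0xe9,0xda,0x6c,0x7c,0xc8,0xc6,0x5a,0x00}
#2 dst[0x08+5] := {0x05,0x4e,0xeb,0xe4,0xd9}
#3 dst[0x12+6] := {0xd9,0x6c,0x7c,0xc8,0xc6,0x5a}
#4 dst[0x12+8] := {0xeb,0xe4,0xd9,0x6c,0x7c,0xc8,0xc6,0x5a}
query mem[0x17]=0xc8, mem[0x01]=0xa5, mem[0x10]=0xc6, mem[0x0b]=0xe4

MEM[0x17,0x01,0x10,0x0b] = c8 a5 c6 e4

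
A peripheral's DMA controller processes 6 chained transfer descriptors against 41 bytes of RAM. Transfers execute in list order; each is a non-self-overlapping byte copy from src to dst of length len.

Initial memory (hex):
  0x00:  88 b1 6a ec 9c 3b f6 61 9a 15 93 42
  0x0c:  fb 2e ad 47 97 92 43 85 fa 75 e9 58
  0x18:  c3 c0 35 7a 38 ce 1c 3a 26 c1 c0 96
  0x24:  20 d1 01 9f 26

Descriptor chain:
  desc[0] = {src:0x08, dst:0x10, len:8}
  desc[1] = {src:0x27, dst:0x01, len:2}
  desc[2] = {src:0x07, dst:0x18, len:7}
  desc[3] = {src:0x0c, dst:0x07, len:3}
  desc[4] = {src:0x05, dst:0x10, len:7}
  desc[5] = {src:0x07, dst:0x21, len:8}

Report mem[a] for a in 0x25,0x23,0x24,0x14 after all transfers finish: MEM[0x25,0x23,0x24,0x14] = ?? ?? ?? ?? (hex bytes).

  after D0: wrote 8B at 0x10 = 9a159342fb2ead47
  after D1: wrote 2B at 0x01 = 9f26
  after D2: wrote 7B at 0x18 = 619a159342fb2e
  after D3: wrote 3B at 0x07 = fb2ead
  after D4: wrote 7B at 0x10 = 3bf6fb2ead9342
  after D5: wrote 8B at 0x21 = fb2ead9342fb2ead
query mem[0x25]=0x42, mem[0x23]=0xad, mem[0x24]=0x93, mem[0x14]=0xad

MEM[0x25,0x23,0x24,0x14] = 42 ad 93 ad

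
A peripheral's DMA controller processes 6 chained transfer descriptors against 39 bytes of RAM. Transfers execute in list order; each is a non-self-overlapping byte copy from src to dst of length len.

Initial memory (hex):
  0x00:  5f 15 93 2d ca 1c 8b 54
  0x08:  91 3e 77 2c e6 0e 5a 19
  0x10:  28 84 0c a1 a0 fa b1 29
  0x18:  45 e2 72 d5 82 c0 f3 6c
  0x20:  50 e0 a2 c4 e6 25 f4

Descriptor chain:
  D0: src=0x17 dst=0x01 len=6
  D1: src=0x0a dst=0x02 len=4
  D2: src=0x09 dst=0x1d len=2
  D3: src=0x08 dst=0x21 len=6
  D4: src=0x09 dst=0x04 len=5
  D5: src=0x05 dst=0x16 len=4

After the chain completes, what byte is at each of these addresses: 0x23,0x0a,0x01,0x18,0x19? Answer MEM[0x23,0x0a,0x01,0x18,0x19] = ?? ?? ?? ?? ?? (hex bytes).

MEM[0x23,0x0a,0x01,0x18,0x19] = 77 77 29 e6 0e

#0 dst[0x01+6] := {0x29,0x45,0xe2,0x72,0xd5,0x82}
#1 dst[0x02+4] := {0x77,0x2c,0xe6,0x0e}
#2 dst[0x1d+2] := {0x3e,0x77}
#3 dst[0x21+6] := {0x91,0x3e,0x77,0x2c,0xe6,0x0e}
#4 dst[0x04+5] := {0x3e,0x77,0x2c,0xe6,0x0e}
#5 dst[0x16+4] := {0x77,0x2c,0xe6,0x0e}
query mem[0x23]=0x77, mem[0x0a]=0x77, mem[0x01]=0x29, mem[0x18]=0xe6, mem[0x19]=0x0e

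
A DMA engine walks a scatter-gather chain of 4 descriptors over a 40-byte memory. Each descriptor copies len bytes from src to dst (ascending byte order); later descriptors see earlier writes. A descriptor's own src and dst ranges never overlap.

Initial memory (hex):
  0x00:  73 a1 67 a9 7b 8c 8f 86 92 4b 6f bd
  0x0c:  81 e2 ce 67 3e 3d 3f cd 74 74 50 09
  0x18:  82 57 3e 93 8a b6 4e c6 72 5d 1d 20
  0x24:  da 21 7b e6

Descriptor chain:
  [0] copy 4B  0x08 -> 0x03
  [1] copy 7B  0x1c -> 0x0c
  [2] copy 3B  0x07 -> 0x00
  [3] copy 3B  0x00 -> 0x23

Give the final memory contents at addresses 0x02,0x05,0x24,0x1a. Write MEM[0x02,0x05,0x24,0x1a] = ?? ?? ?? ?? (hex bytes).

  after D0: wrote 4B at 0x03 = 924b6fbd
  after D1: wrote 7B at 0x0c = 8ab64ec6725d1d
  after D2: wrote 3B at 0x00 = 86924b
  after D3: wrote 3B at 0x23 = 86924b
query mem[0x02]=0x4b, mem[0x05]=0x6f, mem[0x24]=0x92, mem[0x1a]=0x3e

MEM[0x02,0x05,0x24,0x1a] = 4b 6f 92 3e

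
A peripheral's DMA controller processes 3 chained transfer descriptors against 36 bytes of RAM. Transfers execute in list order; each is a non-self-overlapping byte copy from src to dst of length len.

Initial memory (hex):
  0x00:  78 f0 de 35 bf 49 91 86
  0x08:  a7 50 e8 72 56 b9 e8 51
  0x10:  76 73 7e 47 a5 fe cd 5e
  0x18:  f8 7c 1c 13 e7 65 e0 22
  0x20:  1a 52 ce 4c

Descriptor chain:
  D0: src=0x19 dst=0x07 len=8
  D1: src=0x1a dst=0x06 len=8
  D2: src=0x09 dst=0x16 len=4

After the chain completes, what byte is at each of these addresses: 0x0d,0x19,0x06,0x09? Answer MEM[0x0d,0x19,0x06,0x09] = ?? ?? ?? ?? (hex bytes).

#0 dst[0x07+8] := {0x7c,0x1c,0x13,0xe7,0x65,0xe0,0x22,0x1a}
#1 dst[0x06+8] := {0x1c,0x13,0xe7,0x65,0xe0,0x22,0x1a,0x52}
#2 dst[0x16+4] := {0x65,0xe0,0x22,0x1a}
query mem[0x0d]=0x52, mem[0x19]=0x1a, mem[0x06]=0x1c, mem[0x09]=0x65

MEM[0x0d,0x19,0x06,0x09] = 52 1a 1c 65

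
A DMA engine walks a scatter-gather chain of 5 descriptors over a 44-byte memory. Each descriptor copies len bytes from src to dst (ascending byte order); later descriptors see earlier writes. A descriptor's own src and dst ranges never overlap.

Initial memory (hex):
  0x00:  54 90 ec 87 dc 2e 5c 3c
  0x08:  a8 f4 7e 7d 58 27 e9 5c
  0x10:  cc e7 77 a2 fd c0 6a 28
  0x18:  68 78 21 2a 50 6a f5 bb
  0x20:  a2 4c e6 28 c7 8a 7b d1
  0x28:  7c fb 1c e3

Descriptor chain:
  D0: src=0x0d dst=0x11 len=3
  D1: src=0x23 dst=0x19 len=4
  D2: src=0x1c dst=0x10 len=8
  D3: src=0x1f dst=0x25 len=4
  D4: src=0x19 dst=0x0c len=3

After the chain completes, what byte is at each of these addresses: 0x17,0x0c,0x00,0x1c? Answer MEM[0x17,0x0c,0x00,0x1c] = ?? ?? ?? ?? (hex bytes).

#0 dst[0x11+3] := {0x27,0xe9,0x5c}
#1 dst[0x19+4] := {0x28,0xc7,0x8a,0x7b}
#2 dst[0x10+8] := {0x7b,0x6a,0xf5,0xbb,0xa2,0x4c,0xe6,0x28}
#3 dst[0x25+4] := {0xbb,0xa2,0x4c,0xe6}
#4 dst[0x0c+3] := {0x28,0xc7,0x8a}
query mem[0x17]=0x28, mem[0x0c]=0x28, mem[0x00]=0x54, mem[0x1c]=0x7b

MEM[0x17,0x0c,0x00,0x1c] = 28 28 54 7b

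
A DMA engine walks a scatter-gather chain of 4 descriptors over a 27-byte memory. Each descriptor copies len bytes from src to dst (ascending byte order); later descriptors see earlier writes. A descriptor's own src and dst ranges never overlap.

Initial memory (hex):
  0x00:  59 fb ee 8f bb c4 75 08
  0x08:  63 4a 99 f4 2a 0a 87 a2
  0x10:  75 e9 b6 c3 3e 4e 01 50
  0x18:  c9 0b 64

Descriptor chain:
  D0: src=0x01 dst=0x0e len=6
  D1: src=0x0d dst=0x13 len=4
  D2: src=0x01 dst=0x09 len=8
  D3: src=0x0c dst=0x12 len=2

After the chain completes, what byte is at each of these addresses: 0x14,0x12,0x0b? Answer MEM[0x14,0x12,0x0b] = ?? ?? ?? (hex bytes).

MEM[0x14,0x12,0x0b] = fb bb 8f

[0] 0x01->0x0e len=6 : fb ee 8f bb c4 75
[1] 0x0d->0x13 len=4 : 0a fb ee 8f
[2] 0x01->0x09 len=8 : fb ee 8f bb c4 75 08 63
[3] 0x0c->0x12 len=2 : bb c4
query mem[0x14]=0xfb, mem[0x12]=0xbb, mem[0x0b]=0x8f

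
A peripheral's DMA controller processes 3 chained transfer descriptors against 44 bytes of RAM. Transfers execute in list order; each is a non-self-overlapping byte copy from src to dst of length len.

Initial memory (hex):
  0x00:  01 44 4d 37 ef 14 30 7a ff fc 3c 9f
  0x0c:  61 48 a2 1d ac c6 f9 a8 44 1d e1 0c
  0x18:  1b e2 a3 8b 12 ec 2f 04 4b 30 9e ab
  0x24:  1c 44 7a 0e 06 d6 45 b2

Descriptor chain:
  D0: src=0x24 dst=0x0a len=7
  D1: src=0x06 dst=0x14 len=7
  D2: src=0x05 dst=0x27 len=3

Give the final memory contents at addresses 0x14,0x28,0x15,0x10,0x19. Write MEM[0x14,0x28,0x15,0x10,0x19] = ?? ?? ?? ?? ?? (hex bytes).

  after D0: wrote 7B at 0x0a = 1c447a0e06d645
  after D1: wrote 7B at 0x14 = 307afffc1c447a
  after D2: wrote 3B at 0x27 = 14307a
query mem[0x14]=0x30, mem[0x28]=0x30, mem[0x15]=0x7a, mem[0x10]=0x45, mem[0x19]=0x44

MEM[0x14,0x28,0x15,0x10,0x19] = 30 30 7a 45 44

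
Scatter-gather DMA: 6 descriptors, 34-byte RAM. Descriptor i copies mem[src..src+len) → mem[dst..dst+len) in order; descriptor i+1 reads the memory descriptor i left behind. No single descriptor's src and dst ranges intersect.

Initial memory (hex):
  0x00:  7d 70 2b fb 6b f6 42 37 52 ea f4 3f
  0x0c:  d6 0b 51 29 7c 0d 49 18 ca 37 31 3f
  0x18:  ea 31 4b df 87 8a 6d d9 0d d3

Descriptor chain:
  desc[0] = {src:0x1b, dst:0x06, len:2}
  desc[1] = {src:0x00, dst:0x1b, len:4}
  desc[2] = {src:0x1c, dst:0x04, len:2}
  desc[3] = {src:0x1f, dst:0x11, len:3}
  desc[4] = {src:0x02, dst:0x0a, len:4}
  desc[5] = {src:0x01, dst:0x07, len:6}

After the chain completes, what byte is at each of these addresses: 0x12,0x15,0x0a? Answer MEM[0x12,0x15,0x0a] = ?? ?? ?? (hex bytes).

MEM[0x12,0x15,0x0a] = 0d 37 70

[0] 0x1b->0x06 len=2 : df 87
[1] 0x00->0x1b len=4 : 7d 70 2b fb
[2] 0x1c->0x04 len=2 : 70 2b
[3] 0x1f->0x11 len=3 : d9 0d d3
[4] 0x02->0x0a len=4 : 2b fb 70 2b
[5] 0x01->0x07 len=6 : 70 2b fb 70 2b df
query mem[0x12]=0x0d, mem[0x15]=0x37, mem[0x0a]=0x70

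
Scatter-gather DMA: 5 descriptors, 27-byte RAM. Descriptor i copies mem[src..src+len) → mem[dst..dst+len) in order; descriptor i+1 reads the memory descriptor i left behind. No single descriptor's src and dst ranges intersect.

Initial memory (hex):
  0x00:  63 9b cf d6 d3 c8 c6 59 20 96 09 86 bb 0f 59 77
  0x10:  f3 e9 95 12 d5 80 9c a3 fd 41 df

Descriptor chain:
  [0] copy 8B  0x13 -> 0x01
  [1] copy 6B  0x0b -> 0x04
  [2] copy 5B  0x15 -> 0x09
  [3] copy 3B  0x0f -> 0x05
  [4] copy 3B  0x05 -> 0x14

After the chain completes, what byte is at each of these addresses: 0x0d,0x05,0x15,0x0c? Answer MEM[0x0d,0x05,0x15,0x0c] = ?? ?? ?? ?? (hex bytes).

#0 dst[0x01+8] := {0x12,0xd5,0x80,0x9c,0xa3,0xfd,0x41,0xdf}
#1 dst[0x04+6] := {0x86,0xbb,0x0f,0x59,0x77,0xf3}
#2 dst[0x09+5] := {0x80,0x9c,0xa3,0xfd,0x41}
#3 dst[0x05+3] := {0x77,0xf3,0xe9}
#4 dst[0x14+3] := {0x77,0xf3,0xe9}
query mem[0x0d]=0x41, mem[0x05]=0x77, mem[0x15]=0xf3, mem[0x0c]=0xfd

MEM[0x0d,0x05,0x15,0x0c] = 41 77 f3 fd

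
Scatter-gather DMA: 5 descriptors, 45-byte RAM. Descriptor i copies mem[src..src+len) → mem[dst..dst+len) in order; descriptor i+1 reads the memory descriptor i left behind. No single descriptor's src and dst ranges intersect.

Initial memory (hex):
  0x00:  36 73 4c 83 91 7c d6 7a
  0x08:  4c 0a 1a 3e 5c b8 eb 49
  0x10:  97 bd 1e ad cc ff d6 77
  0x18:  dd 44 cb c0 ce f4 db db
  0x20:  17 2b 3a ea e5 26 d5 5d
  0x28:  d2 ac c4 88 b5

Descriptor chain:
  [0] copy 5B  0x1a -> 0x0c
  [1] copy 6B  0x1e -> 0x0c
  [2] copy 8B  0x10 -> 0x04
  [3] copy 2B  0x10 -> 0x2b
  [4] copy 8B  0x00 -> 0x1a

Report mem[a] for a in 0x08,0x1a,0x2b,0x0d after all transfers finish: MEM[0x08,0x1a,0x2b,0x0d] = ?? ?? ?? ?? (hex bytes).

[0] 0x1a->0x0c len=5 : cb c0 ce f4 db
[1] 0x1e->0x0c len=6 : db db 17 2b 3a ea
[2] 0x10->0x04 len=8 : 3a ea 1e ad cc ff d6 77
[3] 0x10->0x2b len=2 : 3a ea
[4] 0x00->0x1a len=8 : 36 73 4c 83 3a ea 1e ad
query mem[0x08]=0xcc, mem[0x1a]=0x36, mem[0x2b]=0x3a, mem[0x0d]=0xdb

MEM[0x08,0x1a,0x2b,0x0d] = cc 36 3a db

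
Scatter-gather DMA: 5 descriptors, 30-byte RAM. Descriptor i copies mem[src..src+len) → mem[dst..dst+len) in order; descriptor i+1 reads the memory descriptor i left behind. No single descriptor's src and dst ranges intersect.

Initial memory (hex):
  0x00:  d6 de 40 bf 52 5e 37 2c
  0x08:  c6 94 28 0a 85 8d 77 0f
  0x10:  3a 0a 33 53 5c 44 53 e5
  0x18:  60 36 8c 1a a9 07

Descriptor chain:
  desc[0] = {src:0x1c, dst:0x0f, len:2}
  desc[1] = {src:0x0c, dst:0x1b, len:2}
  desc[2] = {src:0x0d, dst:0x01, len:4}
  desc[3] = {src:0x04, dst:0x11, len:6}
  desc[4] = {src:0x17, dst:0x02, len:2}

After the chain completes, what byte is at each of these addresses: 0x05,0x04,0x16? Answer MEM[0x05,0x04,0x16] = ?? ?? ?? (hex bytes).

MEM[0x05,0x04,0x16] = 5e 07 94

  after D0: wrote 2B at 0x0f = a907
  after D1: wrote 2B at 0x1b = 858d
  after D2: wrote 4B at 0x01 = 8d77a907
  after D3: wrote 6B at 0x11 = 075e372cc694
  after D4: wrote 2B at 0x02 = e560
query mem[0x05]=0x5e, mem[0x04]=0x07, mem[0x16]=0x94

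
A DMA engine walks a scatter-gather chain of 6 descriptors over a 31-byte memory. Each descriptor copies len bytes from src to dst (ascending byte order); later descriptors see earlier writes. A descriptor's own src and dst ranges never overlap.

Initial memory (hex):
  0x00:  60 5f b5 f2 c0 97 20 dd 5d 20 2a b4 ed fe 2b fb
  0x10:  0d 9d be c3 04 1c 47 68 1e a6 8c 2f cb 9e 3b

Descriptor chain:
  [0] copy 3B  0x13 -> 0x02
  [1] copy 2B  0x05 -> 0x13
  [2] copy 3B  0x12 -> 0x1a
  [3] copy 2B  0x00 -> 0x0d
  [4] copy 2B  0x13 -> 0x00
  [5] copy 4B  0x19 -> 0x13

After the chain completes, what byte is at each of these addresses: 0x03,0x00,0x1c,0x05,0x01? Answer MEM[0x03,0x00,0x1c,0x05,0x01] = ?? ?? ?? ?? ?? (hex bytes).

  after D0: wrote 3B at 0x02 = c3041c
  after D1: wrote 2B at 0x13 = 9720
  after D2: wrote 3B at 0x1a = be9720
  after D3: wrote 2B at 0x0d = 605f
  after D4: wrote 2B at 0x00 = 9720
  after D5: wrote 4B at 0x13 = a6be9720
query mem[0x03]=0x04, mem[0x00]=0x97, mem[0x1c]=0x20, mem[0x05]=0x97, mem[0x01]=0x20

MEM[0x03,0x00,0x1c,0x05,0x01] = 04 97 20 97 20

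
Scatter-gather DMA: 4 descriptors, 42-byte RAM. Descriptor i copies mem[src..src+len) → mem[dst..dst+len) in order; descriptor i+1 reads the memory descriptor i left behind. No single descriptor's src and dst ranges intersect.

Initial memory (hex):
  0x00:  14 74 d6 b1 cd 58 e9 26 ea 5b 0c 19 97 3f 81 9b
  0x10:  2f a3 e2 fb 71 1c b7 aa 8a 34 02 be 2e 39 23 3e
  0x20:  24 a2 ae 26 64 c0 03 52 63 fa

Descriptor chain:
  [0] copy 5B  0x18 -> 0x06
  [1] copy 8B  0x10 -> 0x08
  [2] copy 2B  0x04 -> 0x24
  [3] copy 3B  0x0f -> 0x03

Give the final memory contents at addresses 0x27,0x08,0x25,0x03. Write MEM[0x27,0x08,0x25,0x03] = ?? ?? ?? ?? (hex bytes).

MEM[0x27,0x08,0x25,0x03] = 52 2f 58 aa

#0 dst[0x06+5] := {0x8a,0x34,0x02,0xbe,0x2e}
#1 dst[0x08+8] := {0x2f,0xa3,0xe2,0xfb,0x71,0x1c,0xb7,0xaa}
#2 dst[0x24+2] := {0xcd,0x58}
#3 dst[0x03+3] := {0xaa,0x2f,0xa3}
query mem[0x27]=0x52, mem[0x08]=0x2f, mem[0x25]=0x58, mem[0x03]=0xaa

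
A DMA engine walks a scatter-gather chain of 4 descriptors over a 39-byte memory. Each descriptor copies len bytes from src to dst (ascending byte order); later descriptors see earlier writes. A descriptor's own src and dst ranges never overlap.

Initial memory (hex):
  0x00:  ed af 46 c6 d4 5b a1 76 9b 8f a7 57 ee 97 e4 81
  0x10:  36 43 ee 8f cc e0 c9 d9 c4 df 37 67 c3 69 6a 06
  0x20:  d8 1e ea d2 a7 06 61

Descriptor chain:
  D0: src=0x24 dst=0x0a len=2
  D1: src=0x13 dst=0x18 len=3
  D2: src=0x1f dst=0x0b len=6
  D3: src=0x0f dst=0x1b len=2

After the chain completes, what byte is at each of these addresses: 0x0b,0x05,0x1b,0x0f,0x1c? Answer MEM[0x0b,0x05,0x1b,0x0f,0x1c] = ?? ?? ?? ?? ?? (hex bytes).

MEM[0x0b,0x05,0x1b,0x0f,0x1c] = 06 5b d2 d2 a7

  after D0: wrote 2B at 0x0a = a706
  after D1: wrote 3B at 0x18 = 8fcce0
  after D2: wrote 6B at 0x0b = 06d81eead2a7
  after D3: wrote 2B at 0x1b = d2a7
query mem[0x0b]=0x06, mem[0x05]=0x5b, mem[0x1b]=0xd2, mem[0x0f]=0xd2, mem[0x1c]=0xa7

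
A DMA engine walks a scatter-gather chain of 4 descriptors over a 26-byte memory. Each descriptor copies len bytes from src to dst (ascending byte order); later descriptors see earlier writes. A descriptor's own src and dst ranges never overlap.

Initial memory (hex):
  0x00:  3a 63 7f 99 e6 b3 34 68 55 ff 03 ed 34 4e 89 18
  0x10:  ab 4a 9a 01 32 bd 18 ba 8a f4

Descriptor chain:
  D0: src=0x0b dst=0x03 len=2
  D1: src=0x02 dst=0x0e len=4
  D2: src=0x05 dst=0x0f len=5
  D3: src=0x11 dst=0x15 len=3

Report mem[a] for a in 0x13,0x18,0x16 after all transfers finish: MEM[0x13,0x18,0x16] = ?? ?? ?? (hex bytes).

MEM[0x13,0x18,0x16] = ff 8a 55

D0: mem[0x03..0x04] <- [ed 34]
D1: mem[0x0e..0x11] <- [7f ed 34 b3]
D2: mem[0x0f..0x13] <- [b3 34 68 55 ff]
D3: mem[0x15..0x17] <- [68 55 ff]
query mem[0x13]=0xff, mem[0x18]=0x8a, mem[0x16]=0x55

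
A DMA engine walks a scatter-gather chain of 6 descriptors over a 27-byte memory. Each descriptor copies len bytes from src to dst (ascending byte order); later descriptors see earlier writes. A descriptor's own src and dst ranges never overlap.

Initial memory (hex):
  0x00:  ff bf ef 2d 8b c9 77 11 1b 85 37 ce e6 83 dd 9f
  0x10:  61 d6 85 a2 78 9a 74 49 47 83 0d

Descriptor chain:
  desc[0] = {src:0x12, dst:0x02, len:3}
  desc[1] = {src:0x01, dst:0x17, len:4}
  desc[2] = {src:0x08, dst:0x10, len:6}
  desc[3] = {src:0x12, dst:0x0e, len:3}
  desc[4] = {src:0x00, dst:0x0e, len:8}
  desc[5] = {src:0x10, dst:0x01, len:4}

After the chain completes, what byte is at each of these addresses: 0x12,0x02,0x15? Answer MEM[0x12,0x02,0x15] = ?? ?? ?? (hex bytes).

  after D0: wrote 3B at 0x02 = 85a278
  after D1: wrote 4B at 0x17 = bf85a278
  after D2: wrote 6B at 0x10 = 1b8537cee683
  after D3: wrote 3B at 0x0e = 37cee6
  after D4: wrote 8B at 0x0e = ffbf85a278c97711
  after D5: wrote 4B at 0x01 = 85a278c9
query mem[0x12]=0x78, mem[0x02]=0xa2, mem[0x15]=0x11

MEM[0x12,0x02,0x15] = 78 a2 11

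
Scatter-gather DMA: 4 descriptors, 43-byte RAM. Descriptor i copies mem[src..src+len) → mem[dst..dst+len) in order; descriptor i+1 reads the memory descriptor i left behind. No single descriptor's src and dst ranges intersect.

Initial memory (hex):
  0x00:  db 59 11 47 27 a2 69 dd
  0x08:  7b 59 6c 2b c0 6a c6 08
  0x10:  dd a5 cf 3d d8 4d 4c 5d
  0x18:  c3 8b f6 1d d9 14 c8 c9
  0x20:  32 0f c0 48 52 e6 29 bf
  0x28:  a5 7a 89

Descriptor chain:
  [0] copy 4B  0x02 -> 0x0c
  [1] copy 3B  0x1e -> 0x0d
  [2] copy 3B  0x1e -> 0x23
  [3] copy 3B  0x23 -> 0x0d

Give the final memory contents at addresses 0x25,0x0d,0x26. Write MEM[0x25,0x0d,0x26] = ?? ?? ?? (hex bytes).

MEM[0x25,0x0d,0x26] = 32 c8 29

#0 dst[0x0c+4] := {0x11,0x47,0x27,0xa2}
#1 dst[0x0d+3] := {0xc8,0xc9,0x32}
#2 dst[0x23+3] := {0xc8,0xc9,0x32}
#3 dst[0x0d+3] := {0xc8,0xc9,0x32}
query mem[0x25]=0x32, mem[0x0d]=0xc8, mem[0x26]=0x29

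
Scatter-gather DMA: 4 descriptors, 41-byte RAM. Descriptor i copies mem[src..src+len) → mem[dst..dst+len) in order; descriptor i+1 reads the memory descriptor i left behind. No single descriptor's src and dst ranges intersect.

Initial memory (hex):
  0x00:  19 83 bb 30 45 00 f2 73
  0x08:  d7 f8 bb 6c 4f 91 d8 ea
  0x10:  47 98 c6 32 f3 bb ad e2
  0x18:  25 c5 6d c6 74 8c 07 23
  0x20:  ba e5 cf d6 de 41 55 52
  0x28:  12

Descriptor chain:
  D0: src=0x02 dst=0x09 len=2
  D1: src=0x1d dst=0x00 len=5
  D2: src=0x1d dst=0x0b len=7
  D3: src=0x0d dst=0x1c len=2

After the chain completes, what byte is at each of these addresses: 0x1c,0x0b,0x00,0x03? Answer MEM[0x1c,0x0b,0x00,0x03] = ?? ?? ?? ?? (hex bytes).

MEM[0x1c,0x0b,0x00,0x03] = 23 8c 8c ba

  after D0: wrote 2B at 0x09 = bb30
  after D1: wrote 5B at 0x00 = 8c0723bae5
  after D2: wrote 7B at 0x0b = 8c0723bae5cfd6
  after D3: wrote 2B at 0x1c = 23ba
query mem[0x1c]=0x23, mem[0x0b]=0x8c, mem[0x00]=0x8c, mem[0x03]=0xba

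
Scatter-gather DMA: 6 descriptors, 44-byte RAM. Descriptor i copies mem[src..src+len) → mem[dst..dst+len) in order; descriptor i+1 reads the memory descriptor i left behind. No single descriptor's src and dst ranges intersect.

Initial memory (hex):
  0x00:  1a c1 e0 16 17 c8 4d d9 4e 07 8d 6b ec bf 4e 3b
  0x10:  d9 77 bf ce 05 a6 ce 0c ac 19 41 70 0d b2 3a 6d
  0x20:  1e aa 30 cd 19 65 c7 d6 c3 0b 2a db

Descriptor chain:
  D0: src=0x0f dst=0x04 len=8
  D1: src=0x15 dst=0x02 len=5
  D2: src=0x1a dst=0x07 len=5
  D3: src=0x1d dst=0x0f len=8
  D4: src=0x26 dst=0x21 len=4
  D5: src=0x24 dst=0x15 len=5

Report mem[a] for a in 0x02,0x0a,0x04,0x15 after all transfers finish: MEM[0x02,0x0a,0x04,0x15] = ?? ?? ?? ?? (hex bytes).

MEM[0x02,0x0a,0x04,0x15] = a6 b2 0c 0b

  after D0: wrote 8B at 0x04 = 3bd977bfce05a6ce
  after D1: wrote 5B at 0x02 = a6ce0cac19
  after D2: wrote 5B at 0x07 = 41700db23a
  after D3: wrote 8B at 0x0f = b23a6d1eaa30cd19
  after D4: wrote 4B at 0x21 = c7d6c30b
  after D5: wrote 5B at 0x15 = 0b65c7d6c3
query mem[0x02]=0xa6, mem[0x0a]=0xb2, mem[0x04]=0x0c, mem[0x15]=0x0b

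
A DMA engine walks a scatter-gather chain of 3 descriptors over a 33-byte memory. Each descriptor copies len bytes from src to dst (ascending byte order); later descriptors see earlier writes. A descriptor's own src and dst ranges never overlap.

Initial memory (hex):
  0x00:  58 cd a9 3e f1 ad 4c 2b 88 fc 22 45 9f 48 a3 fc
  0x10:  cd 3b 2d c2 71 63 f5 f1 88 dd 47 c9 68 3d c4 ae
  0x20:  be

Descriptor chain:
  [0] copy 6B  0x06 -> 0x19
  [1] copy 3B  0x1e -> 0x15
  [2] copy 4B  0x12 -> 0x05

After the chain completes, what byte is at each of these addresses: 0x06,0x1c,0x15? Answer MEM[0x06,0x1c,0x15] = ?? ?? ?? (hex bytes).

MEM[0x06,0x1c,0x15] = c2 fc 45

[0] 0x06->0x19 len=6 : 4c 2b 88 fc 22 45
[1] 0x1e->0x15 len=3 : 45 ae be
[2] 0x12->0x05 len=4 : 2d c2 71 45
query mem[0x06]=0xc2, mem[0x1c]=0xfc, mem[0x15]=0x45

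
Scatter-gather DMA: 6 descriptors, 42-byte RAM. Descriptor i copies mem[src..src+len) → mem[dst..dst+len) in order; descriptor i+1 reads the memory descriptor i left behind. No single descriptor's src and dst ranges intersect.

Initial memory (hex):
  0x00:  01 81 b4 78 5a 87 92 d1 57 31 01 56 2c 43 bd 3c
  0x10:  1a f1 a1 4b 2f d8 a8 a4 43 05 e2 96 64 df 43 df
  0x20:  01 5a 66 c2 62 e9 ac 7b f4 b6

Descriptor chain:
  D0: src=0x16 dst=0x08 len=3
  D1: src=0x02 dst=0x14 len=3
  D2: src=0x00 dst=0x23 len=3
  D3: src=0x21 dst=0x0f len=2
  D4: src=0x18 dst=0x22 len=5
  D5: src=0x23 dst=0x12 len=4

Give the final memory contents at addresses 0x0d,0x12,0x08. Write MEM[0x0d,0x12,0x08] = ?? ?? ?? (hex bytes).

MEM[0x0d,0x12,0x08] = 43 05 a8

  after D0: wrote 3B at 0x08 = a8a443
  after D1: wrote 3B at 0x14 = b4785a
  after D2: wrote 3B at 0x23 = 0181b4
  after D3: wrote 2B at 0x0f = 5a66
  after D4: wrote 5B at 0x22 = 4305e29664
  after D5: wrote 4B at 0x12 = 05e29664
query mem[0x0d]=0x43, mem[0x12]=0x05, mem[0x08]=0xa8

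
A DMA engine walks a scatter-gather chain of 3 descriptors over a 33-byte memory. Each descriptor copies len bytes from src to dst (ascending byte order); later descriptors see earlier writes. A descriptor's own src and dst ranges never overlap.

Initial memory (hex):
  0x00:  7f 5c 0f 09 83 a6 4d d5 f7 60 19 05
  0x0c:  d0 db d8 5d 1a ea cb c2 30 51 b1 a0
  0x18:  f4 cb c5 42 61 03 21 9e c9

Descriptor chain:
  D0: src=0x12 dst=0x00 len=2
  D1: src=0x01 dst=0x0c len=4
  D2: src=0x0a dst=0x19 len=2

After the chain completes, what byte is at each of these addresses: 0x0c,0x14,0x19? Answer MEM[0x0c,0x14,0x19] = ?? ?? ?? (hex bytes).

MEM[0x0c,0x14,0x19] = c2 30 19

  after D0: wrote 2B at 0x00 = cbc2
  after D1: wrote 4B at 0x0c = c20f0983
  after D2: wrote 2B at 0x19 = 1905
query mem[0x0c]=0xc2, mem[0x14]=0x30, mem[0x19]=0x19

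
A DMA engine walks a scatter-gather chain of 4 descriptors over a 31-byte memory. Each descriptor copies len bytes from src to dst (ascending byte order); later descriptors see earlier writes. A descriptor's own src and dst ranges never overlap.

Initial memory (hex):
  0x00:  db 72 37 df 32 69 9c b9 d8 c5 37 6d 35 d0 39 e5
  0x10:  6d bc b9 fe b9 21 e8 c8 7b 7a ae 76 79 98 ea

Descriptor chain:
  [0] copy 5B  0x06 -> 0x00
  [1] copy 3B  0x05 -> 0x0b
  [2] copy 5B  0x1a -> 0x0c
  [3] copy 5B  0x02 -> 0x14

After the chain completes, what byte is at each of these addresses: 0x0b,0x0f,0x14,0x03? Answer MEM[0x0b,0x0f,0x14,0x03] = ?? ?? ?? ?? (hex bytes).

D0: mem[0x00..0x04] <- [9c b9 d8 c5 37]
D1: mem[0x0b..0x0d] <- [69 9c b9]
D2: mem[0x0c..0x10] <- [ae 76 79 98 ea]
D3: mem[0x14..0x18] <- [d8 c5 37 69 9c]
query mem[0x0b]=0x69, mem[0x0f]=0x98, mem[0x14]=0xd8, mem[0x03]=0xc5

MEM[0x0b,0x0f,0x14,0x03] = 69 98 d8 c5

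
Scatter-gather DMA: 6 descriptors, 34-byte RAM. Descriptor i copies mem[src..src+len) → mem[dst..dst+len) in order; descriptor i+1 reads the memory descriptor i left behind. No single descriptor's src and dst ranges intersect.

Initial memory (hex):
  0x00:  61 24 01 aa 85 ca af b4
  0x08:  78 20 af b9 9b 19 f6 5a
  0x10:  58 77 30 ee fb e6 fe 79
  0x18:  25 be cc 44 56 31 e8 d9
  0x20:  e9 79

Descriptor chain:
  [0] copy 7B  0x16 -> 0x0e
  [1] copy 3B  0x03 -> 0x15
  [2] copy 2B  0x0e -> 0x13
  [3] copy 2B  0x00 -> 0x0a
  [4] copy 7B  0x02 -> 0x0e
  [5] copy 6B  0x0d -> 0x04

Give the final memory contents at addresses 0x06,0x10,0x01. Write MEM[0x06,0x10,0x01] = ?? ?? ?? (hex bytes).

MEM[0x06,0x10,0x01] = aa 85 24

#0 dst[0x0e+7] := {0xfe,0x79,0x25,0xbe,0xcc,0x44,0x56}
#1 dst[0x15+3] := {0xaa,0x85,0xca}
#2 dst[0x13+2] := {0xfe,0x79}
#3 dst[0x0a+2] := {0x61,0x24}
#4 dst[0x0e+7] := {0x01,0xaa,0x85,0xca,0xaf,0xb4,0x78}
#5 dst[0x04+6] := {0x19,0x01,0xaa,0x85,0xca,0xaf}
query mem[0x06]=0xaa, mem[0x10]=0x85, mem[0x01]=0x24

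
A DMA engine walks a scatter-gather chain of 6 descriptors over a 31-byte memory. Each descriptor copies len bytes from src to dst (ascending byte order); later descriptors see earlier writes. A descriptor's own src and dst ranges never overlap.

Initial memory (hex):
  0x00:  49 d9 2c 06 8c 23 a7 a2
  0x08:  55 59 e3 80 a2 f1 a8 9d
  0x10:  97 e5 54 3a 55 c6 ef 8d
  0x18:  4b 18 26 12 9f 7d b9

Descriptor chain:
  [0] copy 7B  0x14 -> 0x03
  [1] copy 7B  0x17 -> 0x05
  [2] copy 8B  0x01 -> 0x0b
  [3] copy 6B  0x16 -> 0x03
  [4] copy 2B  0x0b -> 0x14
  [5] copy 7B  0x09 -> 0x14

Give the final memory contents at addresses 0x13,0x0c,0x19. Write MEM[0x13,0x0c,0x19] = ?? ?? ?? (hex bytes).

[0] 0x14->0x03 len=7 : 55 c6 ef 8d 4b 18 26
[1] 0x17->0x05 len=7 : 8d 4b 18 26 12 9f 7d
[2] 0x01->0x0b len=8 : d9 2c 55 c6 8d 4b 18 26
[3] 0x16->0x03 len=6 : ef 8d 4b 18 26 12
[4] 0x0b->0x14 len=2 : d9 2c
[5] 0x09->0x14 len=7 : 12 9f d9 2c 55 c6 8d
query mem[0x13]=0x3a, mem[0x0c]=0x2c, mem[0x19]=0xc6

MEM[0x13,0x0c,0x19] = 3a 2c c6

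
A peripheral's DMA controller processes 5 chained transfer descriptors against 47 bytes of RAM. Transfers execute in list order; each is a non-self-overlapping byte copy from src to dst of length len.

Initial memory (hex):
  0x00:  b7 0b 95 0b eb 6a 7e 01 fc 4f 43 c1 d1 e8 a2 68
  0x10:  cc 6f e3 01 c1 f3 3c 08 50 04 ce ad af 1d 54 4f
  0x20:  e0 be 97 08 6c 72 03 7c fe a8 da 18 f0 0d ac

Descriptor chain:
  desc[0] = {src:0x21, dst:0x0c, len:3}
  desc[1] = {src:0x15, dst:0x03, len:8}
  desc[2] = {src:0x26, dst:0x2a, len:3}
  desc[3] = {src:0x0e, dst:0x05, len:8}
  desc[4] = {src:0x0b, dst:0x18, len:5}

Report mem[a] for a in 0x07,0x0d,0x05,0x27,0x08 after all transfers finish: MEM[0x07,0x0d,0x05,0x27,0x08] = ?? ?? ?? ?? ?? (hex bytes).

#0 dst[0x0c+3] := {0xbe,0x97,0x08}
#1 dst[0x03+8] := {0xf3,0x3c,0x08,0x50,0x04,0xce,0xad,0xaf}
#2 dst[0x2a+3] := {0x03,0x7c,0xfe}
#3 dst[0x05+8] := {0x08,0x68,0xcc,0x6f,0xe3,0x01,0xc1,0xf3}
#4 dst[0x18+5] := {0xc1,0xf3,0x97,0x08,0x68}
query mem[0x07]=0xcc, mem[0x0d]=0x97, mem[0x05]=0x08, mem[0x27]=0x7c, mem[0x08]=0x6f

MEM[0x07,0x0d,0x05,0x27,0x08] = cc 97 08 7c 6f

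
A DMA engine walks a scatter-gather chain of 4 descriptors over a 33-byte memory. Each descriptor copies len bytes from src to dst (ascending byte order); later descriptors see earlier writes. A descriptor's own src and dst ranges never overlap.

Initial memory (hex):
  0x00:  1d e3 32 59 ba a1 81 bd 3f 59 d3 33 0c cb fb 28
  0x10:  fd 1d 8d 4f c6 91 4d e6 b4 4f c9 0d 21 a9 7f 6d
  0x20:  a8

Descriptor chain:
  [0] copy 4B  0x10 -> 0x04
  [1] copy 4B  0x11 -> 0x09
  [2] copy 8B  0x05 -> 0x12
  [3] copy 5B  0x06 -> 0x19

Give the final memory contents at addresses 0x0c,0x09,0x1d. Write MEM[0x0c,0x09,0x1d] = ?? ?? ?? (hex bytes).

MEM[0x0c,0x09,0x1d] = c6 1d 8d

[0] 0x10->0x04 len=4 : fd 1d 8d 4f
[1] 0x11->0x09 len=4 : 1d 8d 4f c6
[2] 0x05->0x12 len=8 : 1d 8d 4f 3f 1d 8d 4f c6
[3] 0x06->0x19 len=5 : 8d 4f 3f 1d 8d
query mem[0x0c]=0xc6, mem[0x09]=0x1d, mem[0x1d]=0x8d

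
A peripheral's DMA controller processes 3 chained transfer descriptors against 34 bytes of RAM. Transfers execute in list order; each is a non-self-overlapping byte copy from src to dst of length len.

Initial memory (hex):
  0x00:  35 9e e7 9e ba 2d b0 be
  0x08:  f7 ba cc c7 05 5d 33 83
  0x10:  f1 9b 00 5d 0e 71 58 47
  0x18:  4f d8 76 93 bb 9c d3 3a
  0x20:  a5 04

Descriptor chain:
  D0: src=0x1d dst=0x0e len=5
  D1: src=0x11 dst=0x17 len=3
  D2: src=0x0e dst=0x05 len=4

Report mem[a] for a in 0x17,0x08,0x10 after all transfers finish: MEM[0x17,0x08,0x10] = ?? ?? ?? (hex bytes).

D0: mem[0x0e..0x12] <- [9c d3 3a a5 04]
D1: mem[0x17..0x19] <- [a5 04 5d]
D2: mem[0x05..0x08] <- [9c d3 3a a5]
query mem[0x17]=0xa5, mem[0x08]=0xa5, mem[0x10]=0x3a

MEM[0x17,0x08,0x10] = a5 a5 3a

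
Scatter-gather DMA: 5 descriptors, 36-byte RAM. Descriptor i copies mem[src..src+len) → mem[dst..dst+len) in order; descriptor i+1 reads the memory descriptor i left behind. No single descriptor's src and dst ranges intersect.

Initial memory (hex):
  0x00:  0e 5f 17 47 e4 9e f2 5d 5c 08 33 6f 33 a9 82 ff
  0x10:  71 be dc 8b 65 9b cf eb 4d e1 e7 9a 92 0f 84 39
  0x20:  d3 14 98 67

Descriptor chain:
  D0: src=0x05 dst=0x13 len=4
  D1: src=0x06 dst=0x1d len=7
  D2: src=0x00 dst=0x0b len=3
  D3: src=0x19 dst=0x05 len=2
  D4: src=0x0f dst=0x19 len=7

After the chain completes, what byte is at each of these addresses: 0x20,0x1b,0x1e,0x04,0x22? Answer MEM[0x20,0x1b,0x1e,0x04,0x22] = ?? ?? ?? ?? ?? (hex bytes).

MEM[0x20,0x1b,0x1e,0x04,0x22] = 08 be f2 e4 6f

#0 dst[0x13+4] := {0x9e,0xf2,0x5d,0x5c}
#1 dst[0x1d+7] := {0xf2,0x5d,0x5c,0x08,0x33,0x6f,0x33}
#2 dst[0x0b+3] := {0x0e,0x5f,0x17}
#3 dst[0x05+2] := {0xe1,0xe7}
#4 dst[0x19+7] := {0xff,0x71,0xbe,0xdc,0x9e,0xf2,0x5d}
query mem[0x20]=0x08, mem[0x1b]=0xbe, mem[0x1e]=0xf2, mem[0x04]=0xe4, mem[0x22]=0x6f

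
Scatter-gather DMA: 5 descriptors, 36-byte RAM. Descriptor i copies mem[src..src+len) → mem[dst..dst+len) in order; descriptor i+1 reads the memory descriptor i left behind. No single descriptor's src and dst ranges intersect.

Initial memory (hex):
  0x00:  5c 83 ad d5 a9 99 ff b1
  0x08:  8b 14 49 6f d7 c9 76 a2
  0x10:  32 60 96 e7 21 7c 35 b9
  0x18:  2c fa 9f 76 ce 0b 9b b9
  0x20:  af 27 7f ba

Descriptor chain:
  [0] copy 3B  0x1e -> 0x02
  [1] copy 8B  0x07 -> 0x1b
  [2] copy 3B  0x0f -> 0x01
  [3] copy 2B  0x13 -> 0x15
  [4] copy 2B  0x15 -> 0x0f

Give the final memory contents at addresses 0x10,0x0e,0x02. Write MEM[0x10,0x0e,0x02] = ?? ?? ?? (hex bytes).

MEM[0x10,0x0e,0x02] = 21 76 32

  after D0: wrote 3B at 0x02 = 9bb9af
  after D1: wrote 8B at 0x1b = b18b14496fd7c976
  after D2: wrote 3B at 0x01 = a23260
  after D3: wrote 2B at 0x15 = e721
  after D4: wrote 2B at 0x0f = e721
query mem[0x10]=0x21, mem[0x0e]=0x76, mem[0x02]=0x32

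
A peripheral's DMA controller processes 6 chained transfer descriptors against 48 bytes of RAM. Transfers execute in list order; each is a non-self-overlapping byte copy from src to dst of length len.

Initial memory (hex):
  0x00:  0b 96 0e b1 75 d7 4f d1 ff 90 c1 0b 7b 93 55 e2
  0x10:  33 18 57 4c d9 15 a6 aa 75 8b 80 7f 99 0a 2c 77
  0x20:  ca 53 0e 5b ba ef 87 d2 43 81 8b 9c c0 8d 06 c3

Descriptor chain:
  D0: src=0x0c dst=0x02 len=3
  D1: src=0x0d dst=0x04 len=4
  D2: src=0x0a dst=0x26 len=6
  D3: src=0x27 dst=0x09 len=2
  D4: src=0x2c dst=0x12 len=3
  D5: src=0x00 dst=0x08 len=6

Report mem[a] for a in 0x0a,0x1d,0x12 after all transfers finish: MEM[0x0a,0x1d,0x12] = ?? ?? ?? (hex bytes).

#0 dst[0x02+3] := {0x7b,0x93,0x55}
#1 dst[0x04+4] := {0x93,0x55,0xe2,0x33}
#2 dst[0x26+6] := {0xc1,0x0b,0x7b,0x93,0x55,0xe2}
#3 dst[0x09+2] := {0x0b,0x7b}
#4 dst[0x12+3] := {0xc0,0x8d,0x06}
#5 dst[0x08+6] := {0x0b,0x96,0x7b,0x93,0x93,0x55}
query mem[0x0a]=0x7b, mem[0x1d]=0x0a, mem[0x12]=0xc0

MEM[0x0a,0x1d,0x12] = 7b 0a c0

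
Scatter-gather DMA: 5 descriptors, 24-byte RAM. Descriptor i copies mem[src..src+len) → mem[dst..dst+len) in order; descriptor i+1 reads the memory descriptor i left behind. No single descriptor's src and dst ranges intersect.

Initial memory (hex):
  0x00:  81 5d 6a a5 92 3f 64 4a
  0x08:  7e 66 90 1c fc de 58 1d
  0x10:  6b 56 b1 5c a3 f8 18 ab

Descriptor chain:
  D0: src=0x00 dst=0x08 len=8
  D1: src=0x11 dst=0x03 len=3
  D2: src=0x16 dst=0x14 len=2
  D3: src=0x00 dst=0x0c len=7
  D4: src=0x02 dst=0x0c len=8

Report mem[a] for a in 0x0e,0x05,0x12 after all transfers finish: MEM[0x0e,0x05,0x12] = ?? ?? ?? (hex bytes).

  after D0: wrote 8B at 0x08 = 815d6aa5923f644a
  after D1: wrote 3B at 0x03 = 56b15c
  after D2: wrote 2B at 0x14 = 18ab
  after D3: wrote 7B at 0x0c = 815d6a56b15c64
  after D4: wrote 8B at 0x0c = 6a56b15c644a815d
query mem[0x0e]=0xb1, mem[0x05]=0x5c, mem[0x12]=0x81

MEM[0x0e,0x05,0x12] = b1 5c 81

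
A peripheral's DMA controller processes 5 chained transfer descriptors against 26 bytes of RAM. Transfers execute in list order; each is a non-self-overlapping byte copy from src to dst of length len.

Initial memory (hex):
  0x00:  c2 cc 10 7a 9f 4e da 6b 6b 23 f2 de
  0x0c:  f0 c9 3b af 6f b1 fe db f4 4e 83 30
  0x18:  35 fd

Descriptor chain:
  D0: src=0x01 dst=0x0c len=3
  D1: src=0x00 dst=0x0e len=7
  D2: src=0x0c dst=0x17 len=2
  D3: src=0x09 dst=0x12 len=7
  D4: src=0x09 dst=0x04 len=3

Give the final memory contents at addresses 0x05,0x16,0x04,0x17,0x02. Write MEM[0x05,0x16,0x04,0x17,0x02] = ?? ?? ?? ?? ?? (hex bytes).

D0: mem[0x0c..0x0e] <- [cc 10 7a]
D1: mem[0x0e..0x14] <- [c2 cc 10 7a 9f 4e da]
D2: mem[0x17..0x18] <- [cc 10]
D3: mem[0x12..0x18] <- [23 f2 de cc 10 c2 cc]
D4: mem[0x04..0x06] <- [23 f2 de]
query mem[0x05]=0xf2, mem[0x16]=0x10, mem[0x04]=0x23, mem[0x17]=0xc2, mem[0x02]=0x10

MEM[0x05,0x16,0x04,0x17,0x02] = f2 10 23 c2 10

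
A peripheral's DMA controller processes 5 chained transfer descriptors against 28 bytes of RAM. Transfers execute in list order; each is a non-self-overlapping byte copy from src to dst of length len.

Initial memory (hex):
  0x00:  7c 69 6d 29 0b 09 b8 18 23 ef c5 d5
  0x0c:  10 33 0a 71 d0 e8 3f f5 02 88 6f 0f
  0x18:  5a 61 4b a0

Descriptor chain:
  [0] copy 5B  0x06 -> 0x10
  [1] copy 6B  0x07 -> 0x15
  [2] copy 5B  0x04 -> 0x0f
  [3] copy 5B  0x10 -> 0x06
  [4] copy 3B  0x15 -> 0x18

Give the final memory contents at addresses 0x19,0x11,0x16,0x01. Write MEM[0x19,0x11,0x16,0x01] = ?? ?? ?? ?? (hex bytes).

MEM[0x19,0x11,0x16,0x01] = 23 b8 23 69

[0] 0x06->0x10 len=5 : b8 18 23 ef c5
[1] 0x07->0x15 len=6 : 18 23 ef c5 d5 10
[2] 0x04->0x0f len=5 : 0b 09 b8 18 23
[3] 0x10->0x06 len=5 : 09 b8 18 23 c5
[4] 0x15->0x18 len=3 : 18 23 ef
query mem[0x19]=0x23, mem[0x11]=0xb8, mem[0x16]=0x23, mem[0x01]=0x69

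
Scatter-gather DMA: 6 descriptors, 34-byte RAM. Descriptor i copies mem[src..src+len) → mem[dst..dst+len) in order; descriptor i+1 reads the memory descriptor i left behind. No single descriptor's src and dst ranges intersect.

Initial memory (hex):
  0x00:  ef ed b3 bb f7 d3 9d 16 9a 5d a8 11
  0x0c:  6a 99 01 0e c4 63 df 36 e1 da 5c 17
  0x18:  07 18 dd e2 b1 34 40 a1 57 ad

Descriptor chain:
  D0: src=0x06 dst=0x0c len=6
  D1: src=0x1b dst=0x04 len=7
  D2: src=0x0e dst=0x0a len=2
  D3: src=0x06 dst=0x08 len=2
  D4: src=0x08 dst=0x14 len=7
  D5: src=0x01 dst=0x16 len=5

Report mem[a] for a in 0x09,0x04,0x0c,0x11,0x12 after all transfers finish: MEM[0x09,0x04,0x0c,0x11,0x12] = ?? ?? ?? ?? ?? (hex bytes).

MEM[0x09,0x04,0x0c,0x11,0x12] = 40 e2 9d 11 df

D0: mem[0x0c..0x11] <- [9d 16 9a 5d a8 11]
D1: mem[0x04..0x0a] <- [e2 b1 34 40 a1 57 ad]
D2: mem[0x0a..0x0b] <- [9a 5d]
D3: mem[0x08..0x09] <- [34 40]
D4: mem[0x14..0x1a] <- [34 40 9a 5d 9d 16 9a]
D5: mem[0x16..0x1a] <- [ed b3 bb e2 b1]
query mem[0x09]=0x40, mem[0x04]=0xe2, mem[0x0c]=0x9d, mem[0x11]=0x11, mem[0x12]=0xdf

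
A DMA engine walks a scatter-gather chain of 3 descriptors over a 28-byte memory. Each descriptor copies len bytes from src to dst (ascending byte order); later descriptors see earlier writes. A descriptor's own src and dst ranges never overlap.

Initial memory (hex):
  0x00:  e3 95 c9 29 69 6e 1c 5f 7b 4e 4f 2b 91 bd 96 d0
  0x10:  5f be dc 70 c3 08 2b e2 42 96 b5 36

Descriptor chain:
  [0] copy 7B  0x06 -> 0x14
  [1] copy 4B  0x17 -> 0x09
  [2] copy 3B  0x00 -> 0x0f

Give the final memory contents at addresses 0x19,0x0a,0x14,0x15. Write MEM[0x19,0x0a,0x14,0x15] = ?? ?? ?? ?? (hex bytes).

D0: mem[0x14..0x1a] <- [1c 5f 7b 4e 4f 2b 91]
D1: mem[0x09..0x0c] <- [4e 4f 2b 91]
D2: mem[0x0f..0x11] <- [e3 95 c9]
query mem[0x19]=0x2b, mem[0x0a]=0x4f, mem[0x14]=0x1c, mem[0x15]=0x5f

MEM[0x19,0x0a,0x14,0x15] = 2b 4f 1c 5f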